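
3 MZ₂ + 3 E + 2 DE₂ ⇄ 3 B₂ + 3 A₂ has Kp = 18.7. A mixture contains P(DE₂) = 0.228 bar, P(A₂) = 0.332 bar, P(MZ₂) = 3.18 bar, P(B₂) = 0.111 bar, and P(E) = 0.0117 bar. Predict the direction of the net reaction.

Qp = P(B₂)³·P(A₂)³ / (P(MZ₂)³·P(E)³·P(DE₂)²) = (0.111)³·(0.332)³ / ((3.18)³·(0.0117)³·(0.228)²) = 18.7
Qp = 18.7 = Kp, so the system is already at equilibrium.

neither direction; the system is at equilibrium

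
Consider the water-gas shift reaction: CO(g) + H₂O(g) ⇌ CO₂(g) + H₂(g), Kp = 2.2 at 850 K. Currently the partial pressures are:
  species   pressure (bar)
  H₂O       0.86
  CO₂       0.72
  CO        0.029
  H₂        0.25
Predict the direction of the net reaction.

Qp = P(CO₂)·P(H₂) / (P(CO)·P(H₂O)) = (0.72)·(0.25) / ((0.029)·(0.86)) = 7.2
Qp = 7.2 > Kp = 2.2, so the reverse reaction proceeds.

to the left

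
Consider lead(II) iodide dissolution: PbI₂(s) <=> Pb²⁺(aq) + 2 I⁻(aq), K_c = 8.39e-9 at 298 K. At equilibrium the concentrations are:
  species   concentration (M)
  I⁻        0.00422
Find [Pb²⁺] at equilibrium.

[Pb²⁺] = 4.71e-4 M

(PbI₂ is a pure solid — omitted from K_c.)
At equilibrium, K_c = [Pb²⁺]·[I⁻]² = 8.39e-9.
([Pb²⁺])·(0.00422)² = 8.39e-9
[Pb²⁺] = 4.71e-4 M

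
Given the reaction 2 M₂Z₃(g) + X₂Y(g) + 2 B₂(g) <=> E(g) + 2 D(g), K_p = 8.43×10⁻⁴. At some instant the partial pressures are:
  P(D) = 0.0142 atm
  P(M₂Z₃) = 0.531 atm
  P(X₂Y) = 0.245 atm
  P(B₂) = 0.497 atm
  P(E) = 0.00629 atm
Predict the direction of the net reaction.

toward products

Q_p = P(E)·P(D)² / (P(M₂Z₃)²·P(X₂Y)·P(B₂)²) = (0.00629)·(0.0142)² / ((0.531)²·(0.245)·(0.497)²) = 7.43×10⁻⁵
Q_p = 7.43×10⁻⁵ < K_p = 8.43×10⁻⁴, so the forward reaction proceeds.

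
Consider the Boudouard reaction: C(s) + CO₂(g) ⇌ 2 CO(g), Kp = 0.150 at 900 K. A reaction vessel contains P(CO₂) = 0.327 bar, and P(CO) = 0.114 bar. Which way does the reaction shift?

(C is a pure solid — omitted from Qp.)
Qp = P(CO)² / P(CO₂) = (0.114)² / (0.327) = 0.0397
Qp = 0.0397 < Kp = 0.150, so the forward reaction proceeds.

to the right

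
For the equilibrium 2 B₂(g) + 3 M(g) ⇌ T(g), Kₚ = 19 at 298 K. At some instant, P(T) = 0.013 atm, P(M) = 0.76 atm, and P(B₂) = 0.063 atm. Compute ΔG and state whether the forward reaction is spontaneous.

Qₚ = P(T) / (P(B₂)²·P(M)³) = (0.013) / ((0.063)²·(0.76)³) = 7.46
ΔG = RT ln(Qₚ/Kₚ) = (8.314 J mol⁻¹ K⁻¹)(298 K) × ln(7.46/19)
   = (2.478 kJ/mol)(-0.9349) = -2.32 kJ/mol
ΔG < 0, so the forward reaction is spontaneous (proceeds forward).

ΔG = -2.32 kJ/mol; the forward reaction is spontaneous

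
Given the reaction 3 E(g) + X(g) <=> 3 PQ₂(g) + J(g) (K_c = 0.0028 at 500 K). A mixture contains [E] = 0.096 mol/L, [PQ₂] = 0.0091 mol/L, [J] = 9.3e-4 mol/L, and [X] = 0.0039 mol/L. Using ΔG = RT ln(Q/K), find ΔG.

ΔG = -10.9 kJ/mol

Q_c = [PQ₂]³·[J] / ([E]³·[X]) = (0.0091)³·(9.3e-4) / ((0.096)³·(0.0039)) = 2.03e-4
ΔG = RT ln(Q_c/K_c) = (8.314 J mol⁻¹ K⁻¹)(500 K) × ln(2.03e-4/0.0028)
   = (4.157 kJ/mol)(-2.624) = -10.9 kJ/mol
ΔG < 0, so the forward reaction is spontaneous (proceeds forward).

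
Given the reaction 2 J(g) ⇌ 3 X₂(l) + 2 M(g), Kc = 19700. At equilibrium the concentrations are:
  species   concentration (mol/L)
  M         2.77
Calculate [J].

[J] = 0.0197 mol/L

(X₂ is a pure liquid — omitted from Kc.)
At equilibrium, Kc = [M]² / [J]² = 19700.
(2.77)² / ([J])² = 19700
[J]² = 3.89e-4 ⇒ [J] = 0.0197 mol/L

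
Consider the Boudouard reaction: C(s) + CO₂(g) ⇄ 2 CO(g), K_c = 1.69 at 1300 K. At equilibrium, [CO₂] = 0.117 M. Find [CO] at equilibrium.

(C is a pure solid — omitted from K_c.)
At equilibrium, K_c = [CO]² / [CO₂] = 1.69.
([CO])² / (0.117) = 1.69
[CO]² = 0.198 ⇒ [CO] = 0.445 M

[CO] = 0.445 M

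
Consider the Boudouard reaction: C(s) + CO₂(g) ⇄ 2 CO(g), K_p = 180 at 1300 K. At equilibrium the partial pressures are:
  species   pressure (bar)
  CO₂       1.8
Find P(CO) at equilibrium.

P(CO) = 18 bar

(C is a pure solid — omitted from K_p.)
At equilibrium, K_p = P(CO)² / P(CO₂) = 180.
(P(CO))² / (1.8) = 180
P(CO)² = 324 ⇒ P(CO) = 18 bar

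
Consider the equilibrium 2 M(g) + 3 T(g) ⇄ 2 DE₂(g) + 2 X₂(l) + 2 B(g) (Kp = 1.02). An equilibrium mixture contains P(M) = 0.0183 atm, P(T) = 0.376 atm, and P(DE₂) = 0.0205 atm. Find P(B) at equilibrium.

(X₂ is a pure liquid — omitted from Kp.)
At equilibrium, Kp = P(DE₂)²·P(B)² / (P(M)²·P(T)³) = 1.02.
(0.0205)²·(P(B))² / ((0.0183)²·(0.376)³) = 1.02
P(B)² = 0.0432 ⇒ P(B) = 0.208 atm

P(B) = 0.208 atm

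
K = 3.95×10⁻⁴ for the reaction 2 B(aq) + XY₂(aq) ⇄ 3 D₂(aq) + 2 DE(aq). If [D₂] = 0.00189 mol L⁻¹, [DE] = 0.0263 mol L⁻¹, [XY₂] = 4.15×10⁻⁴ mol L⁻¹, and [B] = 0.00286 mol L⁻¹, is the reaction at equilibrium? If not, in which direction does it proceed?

toward reactants

Q = [D₂]³·[DE]² / ([B]²·[XY₂]) = (0.00189)³·(0.0263)² / ((0.00286)²·(4.15×10⁻⁴)) = 0.00138
Q = 0.00138 > K = 3.95×10⁻⁴, so the reverse reaction proceeds.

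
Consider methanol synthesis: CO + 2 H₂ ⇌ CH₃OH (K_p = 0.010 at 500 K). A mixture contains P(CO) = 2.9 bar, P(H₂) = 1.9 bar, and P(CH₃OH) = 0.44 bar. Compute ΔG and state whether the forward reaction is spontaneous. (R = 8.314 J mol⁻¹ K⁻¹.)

Q_p = P(CH₃OH) / (P(CO)·P(H₂)²) = (0.44) / ((2.9)·(1.9)²) = 0.0420
ΔG = RT ln(Q_p/K_p) = (8.314 J mol⁻¹ K⁻¹)(500 K) × ln(0.0420/0.010)
   = (4.157 kJ/mol)(1.435) = 5.97 kJ/mol
ΔG > 0, so the forward reaction is non-spontaneous (proceeds in reverse).

ΔG = 5.97 kJ/mol; the forward reaction is non-spontaneous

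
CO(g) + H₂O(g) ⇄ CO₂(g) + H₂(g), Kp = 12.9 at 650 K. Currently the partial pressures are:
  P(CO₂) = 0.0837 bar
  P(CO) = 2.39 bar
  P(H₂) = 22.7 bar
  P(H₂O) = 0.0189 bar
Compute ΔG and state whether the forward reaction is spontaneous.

Qp = P(CO₂)·P(H₂) / (P(CO)·P(H₂O)) = (0.0837)·(22.7) / ((2.39)·(0.0189)) = 42.1
ΔG = RT ln(Qp/Kp) = (8.314 J mol⁻¹ K⁻¹)(650 K) × ln(42.1/12.9)
   = (5.404 kJ/mol)(1.183) = 6.39 kJ/mol
ΔG > 0, so the forward reaction is non-spontaneous (proceeds in reverse).

ΔG = 6.39 kJ/mol; the forward reaction is non-spontaneous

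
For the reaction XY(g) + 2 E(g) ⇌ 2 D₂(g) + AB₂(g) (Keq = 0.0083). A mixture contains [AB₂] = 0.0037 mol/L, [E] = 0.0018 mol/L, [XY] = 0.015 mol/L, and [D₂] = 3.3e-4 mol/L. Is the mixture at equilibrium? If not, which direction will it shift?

Q = [D₂]²·[AB₂] / ([XY]·[E]²) = (3.3e-4)²·(0.0037) / ((0.015)·(0.0018)²) = 0.0083
Q = 0.0083 = Keq; the system is at equilibrium.

yes, at equilibrium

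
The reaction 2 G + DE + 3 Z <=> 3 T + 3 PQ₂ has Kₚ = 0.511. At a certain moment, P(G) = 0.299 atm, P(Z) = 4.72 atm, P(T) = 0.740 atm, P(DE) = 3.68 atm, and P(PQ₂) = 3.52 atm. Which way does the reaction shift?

Qₚ = P(T)³·P(PQ₂)³ / (P(G)²·P(DE)·P(Z)³) = (0.740)³·(3.52)³ / ((0.299)²·(3.68)·(4.72)³) = 0.511
Qₚ = 0.511 = Kₚ, so the system is already at equilibrium.

no net change (already at equilibrium)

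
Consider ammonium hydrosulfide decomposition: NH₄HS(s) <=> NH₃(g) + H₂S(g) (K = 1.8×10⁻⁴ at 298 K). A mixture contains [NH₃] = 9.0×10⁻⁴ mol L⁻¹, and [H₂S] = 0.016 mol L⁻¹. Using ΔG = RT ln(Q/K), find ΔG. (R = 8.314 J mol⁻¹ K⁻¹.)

(NH₄HS is a pure solid — omitted from Q.)
Q = [NH₃]·[H₂S] = (9.0×10⁻⁴)·(0.016) = 1.44×10⁻⁵
ΔG = RT ln(Q/K) = (8.314 J mol⁻¹ K⁻¹)(298 K) × ln(1.44×10⁻⁵/1.8×10⁻⁴)
   = (2.478 kJ/mol)(-2.526) = -6.26 kJ/mol
ΔG < 0, so the forward reaction is spontaneous (proceeds forward).

ΔG = -6.26 kJ/mol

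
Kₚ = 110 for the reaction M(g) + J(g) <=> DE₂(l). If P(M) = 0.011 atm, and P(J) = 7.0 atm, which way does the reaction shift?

toward products

(DE₂ is a pure liquid — omitted from Qₚ.)
Qₚ = 1 / (P(M)·P(J)) = 1 / ((0.011)·(7.0)) = 13
Qₚ = 13 < Kₚ = 110, so the forward reaction proceeds.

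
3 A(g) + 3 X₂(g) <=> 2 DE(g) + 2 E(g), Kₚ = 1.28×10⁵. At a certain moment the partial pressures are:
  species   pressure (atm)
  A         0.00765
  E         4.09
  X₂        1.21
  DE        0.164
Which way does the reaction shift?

Qₚ = P(DE)²·P(E)² / (P(A)³·P(X₂)³) = (0.164)²·(4.09)² / ((0.00765)³·(1.21)³) = 5.67×10⁵
Qₚ = 5.67×10⁵ > Kₚ = 1.28×10⁵, so the reverse reaction proceeds.

reverse (toward reactants)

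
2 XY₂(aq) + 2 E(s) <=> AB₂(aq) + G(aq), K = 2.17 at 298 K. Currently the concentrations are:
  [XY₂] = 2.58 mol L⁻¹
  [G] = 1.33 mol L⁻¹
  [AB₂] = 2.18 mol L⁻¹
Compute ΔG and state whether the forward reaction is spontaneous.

(E is a pure solid — omitted from Q.)
Q = [AB₂]·[G] / [XY₂]² = (2.18)·(1.33) / (2.58)² = 0.436
ΔG = RT ln(Q/K) = (8.314 J mol⁻¹ K⁻¹)(298 K) × ln(0.436/2.17)
   = (2.478 kJ/mol)(-1.605) = -3.98 kJ/mol
ΔG < 0, so the forward reaction is spontaneous (proceeds forward).

ΔG = -3.98 kJ/mol; the forward reaction is spontaneous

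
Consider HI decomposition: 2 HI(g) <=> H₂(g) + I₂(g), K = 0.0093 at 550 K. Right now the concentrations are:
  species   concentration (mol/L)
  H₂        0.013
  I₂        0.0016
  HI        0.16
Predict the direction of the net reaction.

Q = [H₂]·[I₂] / [HI]² = (0.013)·(0.0016) / (0.16)² = 8.1e-4
Q = 8.1e-4 < K = 0.0093, so the forward reaction proceeds.

in the forward direction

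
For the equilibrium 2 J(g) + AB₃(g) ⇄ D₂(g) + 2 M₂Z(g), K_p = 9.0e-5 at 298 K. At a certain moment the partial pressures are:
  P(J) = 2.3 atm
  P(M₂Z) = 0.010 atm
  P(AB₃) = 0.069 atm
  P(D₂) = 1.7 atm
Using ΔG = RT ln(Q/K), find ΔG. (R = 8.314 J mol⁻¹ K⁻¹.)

ΔG = 4.07 kJ/mol

Q_p = P(D₂)·P(M₂Z)² / (P(J)²·P(AB₃)) = (1.7)·(0.010)² / ((2.3)²·(0.069)) = 4.66e-4
ΔG = RT ln(Q_p/K_p) = (8.314 J mol⁻¹ K⁻¹)(298 K) × ln(4.66e-4/9.0e-5)
   = (2.478 kJ/mol)(1.644) = 4.07 kJ/mol
ΔG > 0, so the forward reaction is non-spontaneous (proceeds in reverse).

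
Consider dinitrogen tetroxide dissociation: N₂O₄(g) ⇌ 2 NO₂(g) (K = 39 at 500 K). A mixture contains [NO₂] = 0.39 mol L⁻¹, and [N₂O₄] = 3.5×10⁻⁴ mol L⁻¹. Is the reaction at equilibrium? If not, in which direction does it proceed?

Q = [NO₂]² / [N₂O₄] = (0.39)² / (3.5×10⁻⁴) = 430
Q = 430 > K = 39, so the reverse reaction proceeds.

in the reverse direction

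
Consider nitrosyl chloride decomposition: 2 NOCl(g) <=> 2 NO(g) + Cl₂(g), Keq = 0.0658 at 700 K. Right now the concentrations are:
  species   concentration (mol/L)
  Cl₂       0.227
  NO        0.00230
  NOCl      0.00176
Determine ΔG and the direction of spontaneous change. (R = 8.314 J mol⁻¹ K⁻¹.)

Q = [NO]²·[Cl₂] / [NOCl]² = (0.00230)²·(0.227) / (0.00176)² = 0.388
ΔG = RT ln(Q/Keq) = (8.314 J mol⁻¹ K⁻¹)(700 K) × ln(0.388/0.0658)
   = (5.820 kJ/mol)(1.774) = 10.3 kJ/mol
ΔG > 0, so the forward reaction is non-spontaneous (proceeds in reverse).

ΔG = 10.3 kJ/mol; the forward reaction is non-spontaneous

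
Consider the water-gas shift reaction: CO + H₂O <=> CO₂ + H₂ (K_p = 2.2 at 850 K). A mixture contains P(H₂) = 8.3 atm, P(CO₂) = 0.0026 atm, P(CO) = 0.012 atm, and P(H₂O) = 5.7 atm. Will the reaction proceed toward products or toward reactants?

toward products

Q_p = P(CO₂)·P(H₂) / (P(CO)·P(H₂O)) = (0.0026)·(8.3) / ((0.012)·(5.7)) = 0.32
Q_p = 0.32 < K_p = 2.2, so the forward reaction proceeds.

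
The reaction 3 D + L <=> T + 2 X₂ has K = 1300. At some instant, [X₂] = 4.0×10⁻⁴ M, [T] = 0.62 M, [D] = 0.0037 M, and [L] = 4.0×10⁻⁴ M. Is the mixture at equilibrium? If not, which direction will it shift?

Q = [T]·[X₂]² / ([D]³·[L]) = (0.62)·(4.0×10⁻⁴)² / ((0.0037)³·(4.0×10⁻⁴)) = 4900
Q = 4900 > K = 1300: net reverse reaction.

no; Q > K, reaction proceeds in reverse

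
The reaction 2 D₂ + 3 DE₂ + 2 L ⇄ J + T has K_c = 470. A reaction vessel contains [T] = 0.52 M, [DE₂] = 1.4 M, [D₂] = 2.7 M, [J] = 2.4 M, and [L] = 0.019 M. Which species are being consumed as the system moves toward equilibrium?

Q_c = [J]·[T] / ([D₂]²·[DE₂]³·[L]²) = (2.4)·(0.52) / ((2.7)²·(1.4)³·(0.019)²) = 170
Q_c = 170 < K_c = 470: net forward reaction.

D₂, DE₂, L (reactants)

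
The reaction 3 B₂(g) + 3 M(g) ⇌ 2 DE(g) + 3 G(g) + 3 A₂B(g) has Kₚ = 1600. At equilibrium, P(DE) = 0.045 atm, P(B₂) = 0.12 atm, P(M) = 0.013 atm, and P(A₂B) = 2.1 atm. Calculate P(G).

At equilibrium, Kₚ = P(DE)²·P(G)³·P(A₂B)³ / (P(B₂)³·P(M)³) = 1600.
(0.045)²·(P(G))³·(2.1)³ / ((0.12)³·(0.013)³) = 1600
P(G)³ = 3.24e-4 ⇒ P(G) = 0.069 atm

P(G) = 0.069 atm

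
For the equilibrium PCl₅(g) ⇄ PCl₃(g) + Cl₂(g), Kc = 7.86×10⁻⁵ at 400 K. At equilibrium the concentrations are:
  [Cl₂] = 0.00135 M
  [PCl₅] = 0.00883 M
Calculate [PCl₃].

[PCl₃] = 5.14×10⁻⁴ M

At equilibrium, Kc = [PCl₃]·[Cl₂] / [PCl₅] = 7.86×10⁻⁵.
([PCl₃])·(0.00135) / (0.00883) = 7.86×10⁻⁵
[PCl₃] = 5.14×10⁻⁴ M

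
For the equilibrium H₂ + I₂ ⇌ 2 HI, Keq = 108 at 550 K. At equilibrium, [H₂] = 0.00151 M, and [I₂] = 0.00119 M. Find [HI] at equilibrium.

[HI] = 0.0139 M

At equilibrium, Keq = [HI]² / ([H₂]·[I₂]) = 108.
([HI])² / ((0.00151)·(0.00119)) = 108
[HI]² = 1.94e-4 ⇒ [HI] = 0.0139 M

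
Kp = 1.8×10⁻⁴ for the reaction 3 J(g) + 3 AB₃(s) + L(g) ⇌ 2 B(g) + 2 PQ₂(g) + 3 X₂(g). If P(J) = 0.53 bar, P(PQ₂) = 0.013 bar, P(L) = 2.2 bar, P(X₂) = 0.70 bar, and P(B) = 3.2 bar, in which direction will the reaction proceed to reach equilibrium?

in the reverse direction

(AB₃ is a pure solid — omitted from Qp.)
Qp = P(B)²·P(PQ₂)²·P(X₂)³ / (P(J)³·P(L)) = (3.2)²·(0.013)²·(0.70)³ / ((0.53)³·(2.2)) = 0.0018
Qp = 0.0018 > Kp = 1.8×10⁻⁴, so the reverse reaction proceeds.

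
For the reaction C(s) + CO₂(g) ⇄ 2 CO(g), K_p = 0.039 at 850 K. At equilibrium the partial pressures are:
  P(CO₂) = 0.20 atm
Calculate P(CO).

(C is a pure solid — omitted from K_p.)
At equilibrium, K_p = P(CO)² / P(CO₂) = 0.039.
(P(CO))² / (0.20) = 0.039
P(CO)² = 0.00780 ⇒ P(CO) = 0.088 atm

P(CO) = 0.088 atm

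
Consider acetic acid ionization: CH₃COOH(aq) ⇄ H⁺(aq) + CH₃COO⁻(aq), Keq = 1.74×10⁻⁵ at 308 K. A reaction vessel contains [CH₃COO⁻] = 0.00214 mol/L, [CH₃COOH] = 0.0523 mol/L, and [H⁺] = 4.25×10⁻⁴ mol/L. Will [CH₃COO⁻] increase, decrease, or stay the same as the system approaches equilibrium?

Q = [H⁺]·[CH₃COO⁻] / [CH₃COOH] = (4.25×10⁻⁴)·(0.00214) / (0.0523) = 1.74×10⁻⁵
Q = 1.74×10⁻⁵ = Keq; the system is at equilibrium.

stay the same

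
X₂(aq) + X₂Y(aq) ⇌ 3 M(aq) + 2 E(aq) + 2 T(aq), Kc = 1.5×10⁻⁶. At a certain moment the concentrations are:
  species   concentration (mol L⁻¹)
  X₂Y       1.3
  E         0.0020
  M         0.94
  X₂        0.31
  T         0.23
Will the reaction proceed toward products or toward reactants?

forward (toward products)

Qc = [M]³·[E]²·[T]² / ([X₂]·[X₂Y]) = (0.94)³·(0.0020)²·(0.23)² / ((0.31)·(1.3)) = 4.4×10⁻⁷
Qc = 4.4×10⁻⁷ < Kc = 1.5×10⁻⁶, so the forward reaction proceeds.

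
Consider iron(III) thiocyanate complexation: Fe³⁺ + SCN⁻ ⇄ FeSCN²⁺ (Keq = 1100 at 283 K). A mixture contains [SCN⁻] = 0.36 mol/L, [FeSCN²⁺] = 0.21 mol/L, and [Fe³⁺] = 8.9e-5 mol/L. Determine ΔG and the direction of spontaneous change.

ΔG = 4.20 kJ/mol; the forward reaction is non-spontaneous

Q = [FeSCN²⁺] / ([Fe³⁺]·[SCN⁻]) = (0.21) / ((8.9e-5)·(0.36)) = 6550
ΔG = RT ln(Q/Keq) = (8.314 J mol⁻¹ K⁻¹)(283 K) × ln(6550/1100)
   = (2.353 kJ/mol)(1.784) = 4.20 kJ/mol
ΔG > 0, so the forward reaction is non-spontaneous (proceeds in reverse).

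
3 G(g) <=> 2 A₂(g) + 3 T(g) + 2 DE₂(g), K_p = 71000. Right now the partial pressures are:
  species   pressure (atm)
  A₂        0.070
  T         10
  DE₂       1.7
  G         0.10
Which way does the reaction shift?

Q_p = P(A₂)²·P(T)³·P(DE₂)² / P(G)³ = (0.070)²·(10)³·(1.7)² / (0.10)³ = 14000
Q_p = 14000 < K_p = 71000, so the forward reaction proceeds.

forward (toward products)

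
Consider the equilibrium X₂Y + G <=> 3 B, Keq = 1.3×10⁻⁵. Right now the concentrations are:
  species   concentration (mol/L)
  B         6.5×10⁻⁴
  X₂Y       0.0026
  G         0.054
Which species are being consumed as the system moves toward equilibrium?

X₂Y, G (reactants)

Q = [B]³ / ([X₂Y]·[G]) = (6.5×10⁻⁴)³ / ((0.0026)·(0.054)) = 2.0×10⁻⁶
Q = 2.0×10⁻⁶ < Keq = 1.3×10⁻⁵: net forward reaction.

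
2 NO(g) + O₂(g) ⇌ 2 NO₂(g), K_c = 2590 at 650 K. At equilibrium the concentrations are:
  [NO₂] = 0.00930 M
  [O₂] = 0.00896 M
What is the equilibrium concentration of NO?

[NO] = 0.00193 M

At equilibrium, K_c = [NO₂]² / ([NO]²·[O₂]) = 2590.
(0.00930)² / (([NO])²·(0.00896)) = 2590
[NO]² = 3.73e-6 ⇒ [NO] = 0.00193 M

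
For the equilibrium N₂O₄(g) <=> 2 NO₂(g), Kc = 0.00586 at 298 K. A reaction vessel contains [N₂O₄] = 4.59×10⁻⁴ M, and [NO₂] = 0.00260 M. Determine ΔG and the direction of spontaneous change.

ΔG = 2.28 kJ/mol; the forward reaction is non-spontaneous

Qc = [NO₂]² / [N₂O₄] = (0.00260)² / (4.59×10⁻⁴) = 0.0147
ΔG = RT ln(Qc/Kc) = (8.314 J mol⁻¹ K⁻¹)(298 K) × ln(0.0147/0.00586)
   = (2.478 kJ/mol)(0.9197) = 2.28 kJ/mol
ΔG > 0, so the forward reaction is non-spontaneous (proceeds in reverse).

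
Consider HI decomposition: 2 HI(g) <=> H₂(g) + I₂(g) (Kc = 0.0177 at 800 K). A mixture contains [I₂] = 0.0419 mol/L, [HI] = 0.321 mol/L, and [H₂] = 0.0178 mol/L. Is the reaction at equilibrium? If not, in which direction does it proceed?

to the right

Qc = [H₂]·[I₂] / [HI]² = (0.0178)·(0.0419) / (0.321)² = 0.00724
Qc = 0.00724 < Kc = 0.0177, so the forward reaction proceeds.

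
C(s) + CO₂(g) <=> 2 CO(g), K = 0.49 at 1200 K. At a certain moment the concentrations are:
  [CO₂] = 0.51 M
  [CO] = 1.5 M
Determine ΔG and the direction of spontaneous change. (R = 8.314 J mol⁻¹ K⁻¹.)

(C is a pure solid — omitted from Q.)
Q = [CO]² / [CO₂] = (1.5)² / (0.51) = 4.41
ΔG = RT ln(Q/K) = (8.314 J mol⁻¹ K⁻¹)(1200 K) × ln(4.41/0.49)
   = (9.977 kJ/mol)(2.197) = 21.9 kJ/mol
ΔG > 0, so the forward reaction is non-spontaneous (proceeds in reverse).

ΔG = 21.9 kJ/mol; the forward reaction is non-spontaneous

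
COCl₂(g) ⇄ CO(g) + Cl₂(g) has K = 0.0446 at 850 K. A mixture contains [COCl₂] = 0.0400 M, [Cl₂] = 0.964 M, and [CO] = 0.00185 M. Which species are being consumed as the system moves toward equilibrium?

none (at equilibrium)

Q = [CO]·[Cl₂] / [COCl₂] = (0.00185)·(0.964) / (0.0400) = 0.0446
Q = 0.0446 = K; the system is at equilibrium.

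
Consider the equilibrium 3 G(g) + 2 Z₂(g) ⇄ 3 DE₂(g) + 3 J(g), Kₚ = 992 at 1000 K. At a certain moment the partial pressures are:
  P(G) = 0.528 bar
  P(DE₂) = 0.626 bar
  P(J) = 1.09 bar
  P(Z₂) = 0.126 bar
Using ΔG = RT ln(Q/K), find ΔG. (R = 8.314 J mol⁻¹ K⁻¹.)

Qₚ = P(DE₂)³·P(J)³ / (P(G)³·P(Z₂)²) = (0.626)³·(1.09)³ / ((0.528)³·(0.126)²) = 136
ΔG = RT ln(Qₚ/Kₚ) = (8.314 J mol⁻¹ K⁻¹)(1000 K) × ln(136/992)
   = (8.314 kJ/mol)(-1.987) = -16.5 kJ/mol
ΔG < 0, so the forward reaction is spontaneous (proceeds forward).

ΔG = -16.5 kJ/mol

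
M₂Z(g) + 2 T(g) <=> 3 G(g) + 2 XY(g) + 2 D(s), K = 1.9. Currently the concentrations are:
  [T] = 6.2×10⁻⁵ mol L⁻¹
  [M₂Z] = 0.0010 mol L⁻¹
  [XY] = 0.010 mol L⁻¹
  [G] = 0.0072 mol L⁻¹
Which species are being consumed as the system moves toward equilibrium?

(D is a pure solid — omitted from Q.)
Q = [G]³·[XY]² / ([M₂Z]·[T]²) = (0.0072)³·(0.010)² / ((0.0010)·(6.2×10⁻⁵)²) = 9.7
Q = 9.7 > K = 1.9: net reverse reaction.

G, XY, D (products)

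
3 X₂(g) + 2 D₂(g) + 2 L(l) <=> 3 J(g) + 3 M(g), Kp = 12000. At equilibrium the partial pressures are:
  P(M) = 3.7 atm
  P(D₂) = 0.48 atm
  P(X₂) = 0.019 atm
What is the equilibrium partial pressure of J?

P(J) = 0.072 atm

(L is a pure liquid — omitted from Kp.)
At equilibrium, Kp = P(J)³·P(M)³ / (P(X₂)³·P(D₂)²) = 12000.
(P(J))³·(3.7)³ / ((0.019)³·(0.48)²) = 12000
P(J)³ = 3.74×10⁻⁴ ⇒ P(J) = 0.072 atm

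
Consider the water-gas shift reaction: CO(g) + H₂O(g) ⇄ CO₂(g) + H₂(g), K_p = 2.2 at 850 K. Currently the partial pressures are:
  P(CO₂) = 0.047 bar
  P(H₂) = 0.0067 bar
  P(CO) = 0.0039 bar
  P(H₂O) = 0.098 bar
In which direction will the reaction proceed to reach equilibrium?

in the forward direction

Q_p = P(CO₂)·P(H₂) / (P(CO)·P(H₂O)) = (0.047)·(0.0067) / ((0.0039)·(0.098)) = 0.82
Q_p = 0.82 < K_p = 2.2, so the forward reaction proceeds.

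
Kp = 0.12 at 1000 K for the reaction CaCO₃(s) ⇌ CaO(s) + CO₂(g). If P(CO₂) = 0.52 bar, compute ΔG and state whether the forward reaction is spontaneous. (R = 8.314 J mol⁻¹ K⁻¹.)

(CaCO₃, CaO are pure solids — omitted from Qp.)
Qp = P(CO₂) = 0.520
ΔG = RT ln(Qp/Kp) = (8.314 J mol⁻¹ K⁻¹)(1000 K) × ln(0.520/0.12)
   = (8.314 kJ/mol)(1.466) = 12.2 kJ/mol
ΔG > 0, so the forward reaction is non-spontaneous (proceeds in reverse).

ΔG = 12.2 kJ/mol; the forward reaction is non-spontaneous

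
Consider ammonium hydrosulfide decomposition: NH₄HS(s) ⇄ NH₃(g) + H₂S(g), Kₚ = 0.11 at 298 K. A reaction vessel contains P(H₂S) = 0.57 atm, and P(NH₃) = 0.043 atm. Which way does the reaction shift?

(NH₄HS is a pure solid — omitted from Qₚ.)
Qₚ = P(NH₃)·P(H₂S) = (0.043)·(0.57) = 0.025
Qₚ = 0.025 < Kₚ = 0.11, so the forward reaction proceeds.

forward (toward products)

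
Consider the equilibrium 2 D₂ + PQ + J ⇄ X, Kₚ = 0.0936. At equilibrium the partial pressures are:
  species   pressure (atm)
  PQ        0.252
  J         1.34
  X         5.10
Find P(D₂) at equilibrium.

P(D₂) = 12.7 atm

At equilibrium, Kₚ = P(X) / (P(D₂)²·P(PQ)·P(J)) = 0.0936.
(5.10) / ((P(D₂))²·(0.252)·(1.34)) = 0.0936
P(D₂)² = 161 ⇒ P(D₂) = 12.7 atm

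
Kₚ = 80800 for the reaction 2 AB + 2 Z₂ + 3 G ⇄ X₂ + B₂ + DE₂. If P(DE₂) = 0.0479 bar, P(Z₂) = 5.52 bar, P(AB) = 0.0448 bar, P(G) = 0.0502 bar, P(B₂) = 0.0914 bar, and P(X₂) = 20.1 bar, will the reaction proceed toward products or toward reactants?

forward (toward products)

Qₚ = P(X₂)·P(B₂)·P(DE₂) / (P(AB)²·P(Z₂)²·P(G)³) = (20.1)·(0.0914)·(0.0479) / ((0.0448)²·(5.52)²·(0.0502)³) = 11400
Qₚ = 11400 < Kₚ = 80800, so the forward reaction proceeds.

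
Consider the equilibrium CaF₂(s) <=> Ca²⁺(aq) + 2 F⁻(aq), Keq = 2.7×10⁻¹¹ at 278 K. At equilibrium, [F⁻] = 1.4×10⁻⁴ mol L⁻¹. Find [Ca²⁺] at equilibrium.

(CaF₂ is a pure solid — omitted from Keq.)
At equilibrium, Keq = [Ca²⁺]·[F⁻]² = 2.7×10⁻¹¹.
([Ca²⁺])·(1.4×10⁻⁴)² = 2.7×10⁻¹¹
[Ca²⁺] = 0.00138 = 0.0014 mol L⁻¹

[Ca²⁺] = 0.0014 mol L⁻¹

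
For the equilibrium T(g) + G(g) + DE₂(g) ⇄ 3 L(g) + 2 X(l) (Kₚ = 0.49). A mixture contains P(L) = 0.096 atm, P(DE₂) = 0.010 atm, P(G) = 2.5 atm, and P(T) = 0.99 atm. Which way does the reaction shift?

(X is a pure liquid — omitted from Qₚ.)
Qₚ = P(L)³ / (P(T)·P(G)·P(DE₂)) = (0.096)³ / ((0.99)·(2.5)·(0.010)) = 0.036
Qₚ = 0.036 < Kₚ = 0.49, so the forward reaction proceeds.

forward (toward products)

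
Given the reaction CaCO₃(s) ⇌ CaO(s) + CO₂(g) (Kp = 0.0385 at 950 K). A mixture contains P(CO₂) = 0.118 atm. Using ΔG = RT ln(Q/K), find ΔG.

(CaCO₃, CaO are pure solids — omitted from Qp.)
Qp = P(CO₂) = 0.118
ΔG = RT ln(Qp/Kp) = (8.314 J mol⁻¹ K⁻¹)(950 K) × ln(0.118/0.0385)
   = (7.898 kJ/mol)(1.120) = 8.85 kJ/mol
ΔG > 0, so the forward reaction is non-spontaneous (proceeds in reverse).

ΔG = 8.85 kJ/mol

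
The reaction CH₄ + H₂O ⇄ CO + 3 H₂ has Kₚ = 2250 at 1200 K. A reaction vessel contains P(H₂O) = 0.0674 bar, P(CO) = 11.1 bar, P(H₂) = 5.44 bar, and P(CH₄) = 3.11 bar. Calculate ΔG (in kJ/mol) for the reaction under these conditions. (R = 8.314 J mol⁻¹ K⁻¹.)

ΔG = 13.3 kJ/mol

Qₚ = P(CO)·P(H₂)³ / (P(CH₄)·P(H₂O)) = (11.1)·(5.44)³ / ((3.11)·(0.0674)) = 8530
ΔG = RT ln(Qₚ/Kₚ) = (8.314 J mol⁻¹ K⁻¹)(1200 K) × ln(8530/2250)
   = (9.977 kJ/mol)(1.333) = 13.3 kJ/mol
ΔG > 0, so the forward reaction is non-spontaneous (proceeds in reverse).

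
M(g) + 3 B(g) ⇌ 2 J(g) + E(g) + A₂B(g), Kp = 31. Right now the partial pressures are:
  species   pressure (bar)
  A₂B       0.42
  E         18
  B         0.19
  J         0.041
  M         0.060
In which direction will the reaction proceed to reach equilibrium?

Qp = P(J)²·P(E)·P(A₂B) / (P(M)·P(B)³) = (0.041)²·(18)·(0.42) / ((0.060)·(0.19)³) = 31
Qp = 31 = Kp, so the system is already at equilibrium.

neither direction; the system is at equilibrium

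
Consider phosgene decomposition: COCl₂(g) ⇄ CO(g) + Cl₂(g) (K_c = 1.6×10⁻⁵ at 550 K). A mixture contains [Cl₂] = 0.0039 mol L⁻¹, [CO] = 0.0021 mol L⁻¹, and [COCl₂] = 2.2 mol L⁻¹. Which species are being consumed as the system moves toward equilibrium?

Q_c = [CO]·[Cl₂] / [COCl₂] = (0.0021)·(0.0039) / (2.2) = 3.7×10⁻⁶
Q_c = 3.7×10⁻⁶ < K_c = 1.6×10⁻⁵: net forward reaction.

COCl₂ (reactants)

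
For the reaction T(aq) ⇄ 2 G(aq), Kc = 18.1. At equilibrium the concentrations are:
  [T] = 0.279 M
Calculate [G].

[G] = 2.25 M

At equilibrium, Kc = [G]² / [T] = 18.1.
([G])² / (0.279) = 18.1
[G]² = 5.05 ⇒ [G] = 2.25 M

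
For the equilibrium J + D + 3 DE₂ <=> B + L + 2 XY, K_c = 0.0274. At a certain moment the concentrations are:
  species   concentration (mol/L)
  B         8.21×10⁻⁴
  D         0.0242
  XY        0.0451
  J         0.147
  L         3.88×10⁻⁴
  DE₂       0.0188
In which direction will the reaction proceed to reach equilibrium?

no net change (already at equilibrium)

Q_c = [B]·[L]·[XY]² / ([J]·[D]·[DE₂]³) = (8.21×10⁻⁴)·(3.88×10⁻⁴)·(0.0451)² / ((0.147)·(0.0242)·(0.0188)³) = 0.0274
Q_c = 0.0274 = K_c, so the system is already at equilibrium.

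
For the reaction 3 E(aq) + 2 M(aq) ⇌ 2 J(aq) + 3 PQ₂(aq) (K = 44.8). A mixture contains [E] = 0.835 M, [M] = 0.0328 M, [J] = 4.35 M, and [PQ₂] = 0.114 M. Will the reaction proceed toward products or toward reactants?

Q = [J]²·[PQ₂]³ / ([E]³·[M]²) = (4.35)²·(0.114)³ / ((0.835)³·(0.0328)²) = 44.8
Q = 44.8 = K, so the system is already at equilibrium.

no net change (already at equilibrium)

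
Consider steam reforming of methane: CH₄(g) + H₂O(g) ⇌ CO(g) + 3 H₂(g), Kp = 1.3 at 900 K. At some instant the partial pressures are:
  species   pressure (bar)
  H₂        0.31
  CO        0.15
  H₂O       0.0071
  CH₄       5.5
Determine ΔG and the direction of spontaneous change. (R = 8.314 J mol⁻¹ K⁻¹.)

Qp = P(CO)·P(H₂)³ / (P(CH₄)·P(H₂O)) = (0.15)·(0.31)³ / ((5.5)·(0.0071)) = 0.114
ΔG = RT ln(Qp/Kp) = (8.314 J mol⁻¹ K⁻¹)(900 K) × ln(0.114/1.3)
   = (7.483 kJ/mol)(-2.434) = -18.2 kJ/mol
ΔG < 0, so the forward reaction is spontaneous (proceeds forward).

ΔG = -18.2 kJ/mol; the forward reaction is spontaneous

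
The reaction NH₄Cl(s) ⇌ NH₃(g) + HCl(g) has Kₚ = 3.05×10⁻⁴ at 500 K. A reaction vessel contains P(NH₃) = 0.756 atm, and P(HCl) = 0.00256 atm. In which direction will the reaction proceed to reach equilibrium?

in the reverse direction

(NH₄Cl is a pure solid — omitted from Qₚ.)
Qₚ = P(NH₃)·P(HCl) = (0.756)·(0.00256) = 0.00194
Qₚ = 0.00194 > Kₚ = 3.05×10⁻⁴, so the reverse reaction proceeds.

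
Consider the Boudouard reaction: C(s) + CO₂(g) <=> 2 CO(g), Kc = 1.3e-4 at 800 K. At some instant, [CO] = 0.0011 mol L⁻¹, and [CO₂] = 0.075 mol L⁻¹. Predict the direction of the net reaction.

in the forward direction

(C is a pure solid — omitted from Qc.)
Qc = [CO]² / [CO₂] = (0.0011)² / (0.075) = 1.6e-5
Qc = 1.6e-5 < Kc = 1.3e-4, so the forward reaction proceeds.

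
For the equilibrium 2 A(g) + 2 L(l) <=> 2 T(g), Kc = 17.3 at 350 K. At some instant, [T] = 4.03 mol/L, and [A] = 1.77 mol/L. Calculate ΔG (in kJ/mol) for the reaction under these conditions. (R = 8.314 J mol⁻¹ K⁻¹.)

ΔG = -3.51 kJ/mol

(L is a pure liquid — omitted from Qc.)
Qc = [T]² / [A]² = (4.03)² / (1.77)² = 5.18
ΔG = RT ln(Qc/Kc) = (8.314 J mol⁻¹ K⁻¹)(350 K) × ln(5.18/17.3)
   = (2.910 kJ/mol)(-1.206) = -3.51 kJ/mol
ΔG < 0, so the forward reaction is spontaneous (proceeds forward).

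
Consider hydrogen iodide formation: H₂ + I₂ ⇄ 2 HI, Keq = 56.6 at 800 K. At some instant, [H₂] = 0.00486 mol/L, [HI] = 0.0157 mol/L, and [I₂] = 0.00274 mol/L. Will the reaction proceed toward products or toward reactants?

to the right

Q = [HI]² / ([H₂]·[I₂]) = (0.0157)² / ((0.00486)·(0.00274)) = 18.5
Q = 18.5 < Keq = 56.6, so the forward reaction proceeds.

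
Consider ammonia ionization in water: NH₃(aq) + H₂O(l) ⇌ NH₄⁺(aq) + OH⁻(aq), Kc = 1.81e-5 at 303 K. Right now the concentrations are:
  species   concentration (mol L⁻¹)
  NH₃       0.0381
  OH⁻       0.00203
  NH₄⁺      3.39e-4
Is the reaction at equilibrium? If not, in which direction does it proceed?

no net change (already at equilibrium)

(H₂O is a pure liquid — omitted from Qc.)
Qc = [NH₄⁺]·[OH⁻] / [NH₃] = (3.39e-4)·(0.00203) / (0.0381) = 1.81e-5
Qc = 1.81e-5 = Kc, so the system is already at equilibrium.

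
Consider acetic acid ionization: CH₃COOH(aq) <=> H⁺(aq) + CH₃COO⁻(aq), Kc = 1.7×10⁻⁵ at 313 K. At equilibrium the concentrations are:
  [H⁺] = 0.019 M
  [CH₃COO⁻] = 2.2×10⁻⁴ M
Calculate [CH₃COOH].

At equilibrium, Kc = [H⁺]·[CH₃COO⁻] / [CH₃COOH] = 1.7×10⁻⁵.
(0.019)·(2.2×10⁻⁴) / ([CH₃COOH]) = 1.7×10⁻⁵
[CH₃COOH] = 0.246 = 0.25 M

[CH₃COOH] = 0.25 M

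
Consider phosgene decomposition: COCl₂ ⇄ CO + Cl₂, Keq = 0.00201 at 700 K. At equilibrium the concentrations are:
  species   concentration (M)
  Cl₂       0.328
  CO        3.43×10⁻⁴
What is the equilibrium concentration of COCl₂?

At equilibrium, Keq = [CO]·[Cl₂] / [COCl₂] = 0.00201.
(3.43×10⁻⁴)·(0.328) / ([COCl₂]) = 0.00201
[COCl₂] = 0.0560 M

[COCl₂] = 0.0560 M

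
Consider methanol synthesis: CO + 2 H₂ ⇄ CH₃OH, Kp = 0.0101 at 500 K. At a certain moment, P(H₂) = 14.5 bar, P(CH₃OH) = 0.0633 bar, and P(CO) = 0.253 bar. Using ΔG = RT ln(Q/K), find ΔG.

ΔG = -8.89 kJ/mol

Qp = P(CH₃OH) / (P(CO)·P(H₂)²) = (0.0633) / ((0.253)·(14.5)²) = 0.00119
ΔG = RT ln(Qp/Kp) = (8.314 J mol⁻¹ K⁻¹)(500 K) × ln(0.00119/0.0101)
   = (4.157 kJ/mol)(-2.139) = -8.89 kJ/mol
ΔG < 0, so the forward reaction is spontaneous (proceeds forward).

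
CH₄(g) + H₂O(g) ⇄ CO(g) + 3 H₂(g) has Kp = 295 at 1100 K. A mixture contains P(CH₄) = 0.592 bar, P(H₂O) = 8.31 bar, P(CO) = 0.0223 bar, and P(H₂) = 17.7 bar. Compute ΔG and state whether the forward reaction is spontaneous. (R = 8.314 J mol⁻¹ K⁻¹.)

ΔG = -22.5 kJ/mol; the forward reaction is spontaneous

Qp = P(CO)·P(H₂)³ / (P(CH₄)·P(H₂O)) = (0.0223)·(17.7)³ / ((0.592)·(8.31)) = 25.1
ΔG = RT ln(Qp/Kp) = (8.314 J mol⁻¹ K⁻¹)(1100 K) × ln(25.1/295)
   = (9.145 kJ/mol)(-2.464) = -22.5 kJ/mol
ΔG < 0, so the forward reaction is spontaneous (proceeds forward).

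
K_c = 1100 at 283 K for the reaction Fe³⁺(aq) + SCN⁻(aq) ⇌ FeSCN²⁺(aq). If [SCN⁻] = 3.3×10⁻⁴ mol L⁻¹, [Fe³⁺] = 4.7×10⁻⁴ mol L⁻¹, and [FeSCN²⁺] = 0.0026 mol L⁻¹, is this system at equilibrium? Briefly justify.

no; Q > K, reaction proceeds in reverse

Q_c = [FeSCN²⁺] / ([Fe³⁺]·[SCN⁻]) = (0.0026) / ((4.7×10⁻⁴)·(3.3×10⁻⁴)) = 17000
Q_c = 17000 > K_c = 1100: net reverse reaction.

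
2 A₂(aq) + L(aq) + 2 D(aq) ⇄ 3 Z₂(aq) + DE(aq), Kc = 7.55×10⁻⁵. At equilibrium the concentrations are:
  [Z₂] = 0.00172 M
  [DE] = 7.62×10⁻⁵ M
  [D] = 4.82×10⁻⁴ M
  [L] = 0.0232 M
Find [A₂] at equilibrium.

At equilibrium, Kc = [Z₂]³·[DE] / ([A₂]²·[L]·[D]²) = 7.55×10⁻⁵.
(0.00172)³·(7.62×10⁻⁵) / (([A₂])²·(0.0232)·(4.82×10⁻⁴)²) = 7.55×10⁻⁵
[A₂]² = 0.953 ⇒ [A₂] = 0.976 M

[A₂] = 0.976 M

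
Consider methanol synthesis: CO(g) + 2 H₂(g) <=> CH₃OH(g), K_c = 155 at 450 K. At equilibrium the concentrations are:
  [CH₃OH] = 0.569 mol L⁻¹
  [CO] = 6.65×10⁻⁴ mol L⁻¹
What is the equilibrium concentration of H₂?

At equilibrium, K_c = [CH₃OH] / ([CO]·[H₂]²) = 155.
(0.569) / ((6.65×10⁻⁴)·([H₂])²) = 155
[H₂]² = 5.52 ⇒ [H₂] = 2.35 mol L⁻¹

[H₂] = 2.35 mol L⁻¹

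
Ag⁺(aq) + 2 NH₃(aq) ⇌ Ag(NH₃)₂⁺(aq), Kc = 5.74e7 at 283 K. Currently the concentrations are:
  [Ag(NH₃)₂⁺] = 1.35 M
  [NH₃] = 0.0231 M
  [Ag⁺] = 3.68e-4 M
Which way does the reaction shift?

toward products

Qc = [Ag(NH₃)₂⁺] / ([Ag⁺]·[NH₃]²) = (1.35) / ((3.68e-4)·(0.0231)²) = 6.87e6
Qc = 6.87e6 < Kc = 5.74e7, so the forward reaction proceeds.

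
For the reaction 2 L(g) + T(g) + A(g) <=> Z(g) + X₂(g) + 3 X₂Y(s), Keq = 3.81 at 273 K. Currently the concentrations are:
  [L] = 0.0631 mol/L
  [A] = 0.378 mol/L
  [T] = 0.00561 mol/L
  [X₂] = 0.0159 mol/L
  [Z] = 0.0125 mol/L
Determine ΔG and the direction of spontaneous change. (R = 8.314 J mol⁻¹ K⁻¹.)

(X₂Y is a pure solid — omitted from Q.)
Q = [Z]·[X₂] / ([L]²·[T]·[A]) = (0.0125)·(0.0159) / ((0.0631)²·(0.00561)·(0.378)) = 23.5
ΔG = RT ln(Q/Keq) = (8.314 J mol⁻¹ K⁻¹)(273 K) × ln(23.5/3.81)
   = (2.270 kJ/mol)(1.819) = 4.13 kJ/mol
ΔG > 0, so the forward reaction is non-spontaneous (proceeds in reverse).

ΔG = 4.13 kJ/mol; the forward reaction is non-spontaneous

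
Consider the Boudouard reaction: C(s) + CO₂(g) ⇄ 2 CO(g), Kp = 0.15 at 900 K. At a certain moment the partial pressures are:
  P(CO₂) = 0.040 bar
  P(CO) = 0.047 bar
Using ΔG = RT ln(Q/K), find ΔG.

ΔG = -7.48 kJ/mol

(C is a pure solid — omitted from Qp.)
Qp = P(CO)² / P(CO₂) = (0.047)² / (0.040) = 0.0552
ΔG = RT ln(Qp/Kp) = (8.314 J mol⁻¹ K⁻¹)(900 K) × ln(0.0552/0.15)
   = (7.483 kJ/mol)(-0.9997) = -7.48 kJ/mol
ΔG < 0, so the forward reaction is spontaneous (proceeds forward).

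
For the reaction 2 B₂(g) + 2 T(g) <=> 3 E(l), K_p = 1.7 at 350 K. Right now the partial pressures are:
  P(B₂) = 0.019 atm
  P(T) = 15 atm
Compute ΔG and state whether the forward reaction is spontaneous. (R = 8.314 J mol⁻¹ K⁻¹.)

ΔG = 5.76 kJ/mol; the forward reaction is non-spontaneous

(E is a pure liquid — omitted from Q_p.)
Q_p = 1 / (P(B₂)²·P(T)²) = 1 / ((0.019)²·(15)²) = 12.3
ΔG = RT ln(Q_p/K_p) = (8.314 J mol⁻¹ K⁻¹)(350 K) × ln(12.3/1.7)
   = (2.910 kJ/mol)(1.979) = 5.76 kJ/mol
ΔG > 0, so the forward reaction is non-spontaneous (proceeds in reverse).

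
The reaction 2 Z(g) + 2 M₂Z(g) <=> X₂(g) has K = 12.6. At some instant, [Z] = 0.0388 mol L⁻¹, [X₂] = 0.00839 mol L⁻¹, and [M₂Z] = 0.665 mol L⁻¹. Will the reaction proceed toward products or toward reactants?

Q = [X₂] / ([Z]²·[M₂Z]²) = (0.00839) / ((0.0388)²·(0.665)²) = 12.6
Q = 12.6 = K, so the system is already at equilibrium.

neither direction; the system is at equilibrium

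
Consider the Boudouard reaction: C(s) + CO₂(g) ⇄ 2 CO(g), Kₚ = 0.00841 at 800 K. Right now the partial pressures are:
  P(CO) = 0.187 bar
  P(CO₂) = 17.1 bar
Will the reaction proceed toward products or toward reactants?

(C is a pure solid — omitted from Qₚ.)
Qₚ = P(CO)² / P(CO₂) = (0.187)² / (17.1) = 0.00204
Qₚ = 0.00204 < Kₚ = 0.00841, so the forward reaction proceeds.

to the right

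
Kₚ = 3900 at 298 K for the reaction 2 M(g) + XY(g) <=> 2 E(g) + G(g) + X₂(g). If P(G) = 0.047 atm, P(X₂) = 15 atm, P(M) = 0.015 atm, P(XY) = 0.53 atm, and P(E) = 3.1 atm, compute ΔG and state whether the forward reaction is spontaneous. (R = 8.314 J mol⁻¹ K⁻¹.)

Qₚ = P(E)²·P(G)·P(X₂) / (P(M)²·P(XY)) = (3.1)²·(0.047)·(15) / ((0.015)²·(0.53)) = 56800
ΔG = RT ln(Qₚ/Kₚ) = (8.314 J mol⁻¹ K⁻¹)(298 K) × ln(56800/3900)
   = (2.478 kJ/mol)(2.679) = 6.64 kJ/mol
ΔG > 0, so the forward reaction is non-spontaneous (proceeds in reverse).

ΔG = 6.64 kJ/mol; the forward reaction is non-spontaneous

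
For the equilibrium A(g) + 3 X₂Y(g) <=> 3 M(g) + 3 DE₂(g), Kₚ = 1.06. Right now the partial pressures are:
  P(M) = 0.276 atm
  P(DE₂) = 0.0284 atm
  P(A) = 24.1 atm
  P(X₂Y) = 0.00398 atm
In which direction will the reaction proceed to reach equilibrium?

toward products

Qₚ = P(M)³·P(DE₂)³ / (P(A)·P(X₂Y)³) = (0.276)³·(0.0284)³ / ((24.1)·(0.00398)³) = 0.317
Qₚ = 0.317 < Kₚ = 1.06, so the forward reaction proceeds.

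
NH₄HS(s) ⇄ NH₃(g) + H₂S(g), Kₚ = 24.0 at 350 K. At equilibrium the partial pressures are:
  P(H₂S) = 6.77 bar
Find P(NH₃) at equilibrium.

(NH₄HS is a pure solid — omitted from Kₚ.)
At equilibrium, Kₚ = P(NH₃)·P(H₂S) = 24.0.
(P(NH₃))·(6.77) = 24.0
P(NH₃) = 3.55 bar

P(NH₃) = 3.55 bar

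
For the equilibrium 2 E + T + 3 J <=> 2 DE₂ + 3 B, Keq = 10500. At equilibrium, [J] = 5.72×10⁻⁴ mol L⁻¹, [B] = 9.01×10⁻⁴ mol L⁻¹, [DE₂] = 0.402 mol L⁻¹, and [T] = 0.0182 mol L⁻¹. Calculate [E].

[E] = 0.0575 mol L⁻¹

At equilibrium, Keq = [DE₂]²·[B]³ / ([E]²·[T]·[J]³) = 10500.
(0.402)²·(9.01×10⁻⁴)³ / (([E])²·(0.0182)·(5.72×10⁻⁴)³) = 10500
[E]² = 0.00331 ⇒ [E] = 0.0575 mol L⁻¹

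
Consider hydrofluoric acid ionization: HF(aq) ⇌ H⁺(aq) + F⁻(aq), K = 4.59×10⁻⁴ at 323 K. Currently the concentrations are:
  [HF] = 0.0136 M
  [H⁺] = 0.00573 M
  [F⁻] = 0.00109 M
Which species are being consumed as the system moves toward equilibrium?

none (at equilibrium)

Q = [H⁺]·[F⁻] / [HF] = (0.00573)·(0.00109) / (0.0136) = 4.59×10⁻⁴
Q = 4.59×10⁻⁴ = K; the system is at equilibrium.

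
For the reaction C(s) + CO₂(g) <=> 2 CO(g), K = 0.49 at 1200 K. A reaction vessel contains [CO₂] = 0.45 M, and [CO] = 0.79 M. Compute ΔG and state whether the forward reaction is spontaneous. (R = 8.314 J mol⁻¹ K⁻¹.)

ΔG = 10.4 kJ/mol; the forward reaction is non-spontaneous

(C is a pure solid — omitted from Q.)
Q = [CO]² / [CO₂] = (0.79)² / (0.45) = 1.39
ΔG = RT ln(Q/K) = (8.314 J mol⁻¹ K⁻¹)(1200 K) × ln(1.39/0.49)
   = (9.977 kJ/mol)(1.043) = 10.4 kJ/mol
ΔG > 0, so the forward reaction is non-spontaneous (proceeds in reverse).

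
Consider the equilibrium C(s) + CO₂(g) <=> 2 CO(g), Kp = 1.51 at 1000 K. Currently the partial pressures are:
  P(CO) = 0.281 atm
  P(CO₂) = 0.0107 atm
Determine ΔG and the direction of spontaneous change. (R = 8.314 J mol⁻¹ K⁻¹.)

(C is a pure solid — omitted from Qp.)
Qp = P(CO)² / P(CO₂) = (0.281)² / (0.0107) = 7.38
ΔG = RT ln(Qp/Kp) = (8.314 J mol⁻¹ K⁻¹)(1000 K) × ln(7.38/1.51)
   = (8.314 kJ/mol)(1.587) = 13.2 kJ/mol
ΔG > 0, so the forward reaction is non-spontaneous (proceeds in reverse).

ΔG = 13.2 kJ/mol; the forward reaction is non-spontaneous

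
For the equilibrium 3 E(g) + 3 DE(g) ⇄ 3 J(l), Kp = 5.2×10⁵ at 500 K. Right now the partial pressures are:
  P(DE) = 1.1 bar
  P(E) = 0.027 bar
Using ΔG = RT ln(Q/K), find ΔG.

(J is a pure liquid — omitted from Qp.)
Qp = 1 / (P(E)³·P(DE)³) = 1 / ((0.027)³·(1.1)³) = 38200
ΔG = RT ln(Qp/Kp) = (8.314 J mol⁻¹ K⁻¹)(500 K) × ln(38200/5.2×10⁵)
   = (4.157 kJ/mol)(-2.611) = -10.9 kJ/mol
ΔG < 0, so the forward reaction is spontaneous (proceeds forward).

ΔG = -10.9 kJ/mol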